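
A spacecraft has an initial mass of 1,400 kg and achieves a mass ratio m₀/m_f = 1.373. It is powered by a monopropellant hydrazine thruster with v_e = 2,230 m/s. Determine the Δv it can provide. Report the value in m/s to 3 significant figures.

Δv ≈ 707 m/s

By the Tsiolkovsky rocket equation, Δv = v_e · ln(1.373) = 2230.0 × 0.3170 ≈ 706.9 m/s.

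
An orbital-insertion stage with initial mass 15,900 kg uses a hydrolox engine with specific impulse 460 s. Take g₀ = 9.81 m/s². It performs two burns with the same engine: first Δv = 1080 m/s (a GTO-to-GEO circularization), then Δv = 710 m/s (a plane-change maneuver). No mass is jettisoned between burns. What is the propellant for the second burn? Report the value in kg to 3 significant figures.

v_e = Isp · g₀ = 460 × 9.81 = 4512.6 m/s.
After the first burn: m = 15900 × exp(−1080/4512.6) = 15900 × 0.78716 = 12,515.8 kg.
After the second burn: m = 12,515.8 × exp(−710/4512.6) = 12,515.8 × 0.85442 = 10,693.7 kg.
Second-burn propellant = 12,515.8 − 10,693.7 = 1,822.1 kg.

propellant for the second burn ≈ 1820 kg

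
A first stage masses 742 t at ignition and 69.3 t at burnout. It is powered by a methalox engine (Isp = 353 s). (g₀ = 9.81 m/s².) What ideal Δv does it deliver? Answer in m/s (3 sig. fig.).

v_e = Isp · g₀ = 353 × 9.81 = 3462.9 m/s.
Δv = v_e · ln(m₀/m_f) = 3462.9 × ln(10.71) = 3462.9 × 2.3709 ≈ 8210.3 m/s.

Δv ≈ 8210 m/s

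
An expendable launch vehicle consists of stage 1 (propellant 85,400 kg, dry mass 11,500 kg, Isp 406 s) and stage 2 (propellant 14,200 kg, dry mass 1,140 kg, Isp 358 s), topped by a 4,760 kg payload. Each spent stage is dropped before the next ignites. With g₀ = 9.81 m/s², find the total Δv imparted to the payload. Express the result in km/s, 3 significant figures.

Δv ≈ 9.52 km/s

Ignition mass of stage 1 = 85,400+11,500 + 14,200+1,140 + 4,760 = 117,000 kg.
Stage 1: m₀ = 117,000 kg, m_f = 117,000 − 85,400 = 31,600 kg; Δv = 406×9.81×ln(3.703) = 3982.9×1.3090 ≈ 5214 m/s.
Stage 2: m₀ = 20,100 kg, m_f = 20,100 − 14,200 = 5,900 kg; Δv = 358×9.81×ln(3.407) = 3512.0×1.2258 ≈ 4305 m/s.
Total Δv = 5214 + 4305 = 9519 m/s.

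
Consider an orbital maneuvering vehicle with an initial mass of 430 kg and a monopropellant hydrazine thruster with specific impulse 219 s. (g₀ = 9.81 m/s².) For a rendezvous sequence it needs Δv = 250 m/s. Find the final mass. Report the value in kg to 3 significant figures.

final mass ≈ 383 kg

v_e = Isp · g₀ = 219 × 9.81 = 2148.4 m/s.
Rocket equation: m₀/m_f = exp(Δv / v_e) = exp(250 / 2148.4) = exp(0.1164) = 1.1234.
m_f = m₀ / 1.1234 = 430 / 1.1234 = 382.767 kg.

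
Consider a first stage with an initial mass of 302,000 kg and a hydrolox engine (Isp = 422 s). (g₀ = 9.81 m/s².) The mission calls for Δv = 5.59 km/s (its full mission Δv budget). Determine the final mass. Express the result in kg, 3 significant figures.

final mass ≈ 78300 kg

v_e = Isp · g₀ = 422 × 9.81 = 4139.8 m/s.
m₀/m_f = exp(Δv / v_e) = exp(5590 / 4139.8) = exp(1.3503) = 3.8586.
m_f = m₀ / 3.8586 = 302,000 / 3.8586 = 78,266.7 kg.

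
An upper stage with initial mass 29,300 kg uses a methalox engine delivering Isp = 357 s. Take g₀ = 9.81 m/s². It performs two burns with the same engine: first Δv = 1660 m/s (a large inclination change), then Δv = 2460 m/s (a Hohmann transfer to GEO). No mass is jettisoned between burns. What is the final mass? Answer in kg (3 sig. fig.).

final mass ≈ 9040 kg

v_e = Isp · g₀ = 357 × 9.81 = 3502.2 m/s.
After the first burn: m = 29300 × exp(−1660/3502.2) = 29300 × 0.62251 = 18,239.5 kg.
After the second burn: m = 18,239.5 × exp(−2460/3502.2) = 18,239.5 × 0.49538 = 9,035.48 kg.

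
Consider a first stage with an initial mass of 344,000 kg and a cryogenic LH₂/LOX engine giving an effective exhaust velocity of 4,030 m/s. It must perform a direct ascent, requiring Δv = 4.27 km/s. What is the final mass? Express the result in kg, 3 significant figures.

Using Δv = v_e ln(m₀/m_f): m₀/m_f = exp(Δv / v_e) = exp(4270 / 4030.0) = exp(1.0596) = 2.8851.
m_f = m₀ / 2.8851 = 344,000 / 2.8851 = 119,233 kg.

final mass ≈ 119000 kg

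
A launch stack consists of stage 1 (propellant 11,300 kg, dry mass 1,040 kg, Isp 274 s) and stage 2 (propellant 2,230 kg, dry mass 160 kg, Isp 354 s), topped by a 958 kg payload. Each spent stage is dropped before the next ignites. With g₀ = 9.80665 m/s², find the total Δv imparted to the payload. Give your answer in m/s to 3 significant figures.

Δv ≈ 7230 m/s

Ignition mass of stage 1 = 11,300+1,040 + 2,230+160 + 958 = 15,688 kg.
Stage 1: m₀ = 15,688 kg, m_f = 15,688 − 11,300 = 4,388 kg; Δv = 274×9.80665×ln(3.575) = 2687.0×1.2740 ≈ 3423 m/s.
Stage 2: m₀ = 3,348 kg, m_f = 3,348 − 2,230 = 1,118 kg; Δv = 354×9.80665×ln(2.995) = 3471.6×1.0968 ≈ 3808 m/s.
Total Δv = 3423 + 3808 = 7231 m/s.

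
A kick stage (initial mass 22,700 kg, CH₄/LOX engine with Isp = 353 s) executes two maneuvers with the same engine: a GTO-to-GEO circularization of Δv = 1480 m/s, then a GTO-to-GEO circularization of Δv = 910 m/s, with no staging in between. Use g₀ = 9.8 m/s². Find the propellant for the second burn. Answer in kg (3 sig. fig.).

propellant for the second burn ≈ 3420 kg

v_e = Isp · g₀ = 353 × 9.8 = 3459.4 m/s.
After the first burn: m = 22700 × exp(−1480/3459.4) = 22700 × 0.65193 = 14,798.8 kg.
After the second burn: m = 14,798.8 × exp(−910/3459.4) = 14,798.8 × 0.76870 = 11,375.8 kg.
Second-burn propellant = 14,798.8 − 11,375.8 = 3,423 kg.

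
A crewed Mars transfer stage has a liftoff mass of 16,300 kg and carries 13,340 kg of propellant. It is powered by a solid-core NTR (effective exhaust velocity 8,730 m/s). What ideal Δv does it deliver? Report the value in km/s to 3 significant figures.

Δv ≈ 14.9 km/s

m_f = m₀ − m_prop = 16,300 − 13,340 = 2,960 kg.
Rocket equation: Δv = v_e · ln(m₀/m_f) = 8730.0 × ln(5.507) = 8730.0 × 1.7060 ≈ 14893.2 m/s.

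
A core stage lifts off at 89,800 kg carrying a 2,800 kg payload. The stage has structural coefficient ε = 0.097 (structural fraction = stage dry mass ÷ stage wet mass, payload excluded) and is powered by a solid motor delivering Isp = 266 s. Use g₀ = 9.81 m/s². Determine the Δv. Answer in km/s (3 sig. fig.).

Δv ≈ 5.42 km/s

Stage wet mass = m₀ − payload = 89,800 − 2,800 = 87,000 kg.
Stage dry mass = ε × stage wet mass = 0.097 × 87,000 = 8,439 kg.
Burnout mass m_f = stage dry + payload = 8,439 + 2,800 = 11,239 kg.
v_e = Isp · g₀ = 266 × 9.81 = 2609.5 m/s.
Δv = v_e · ln(89,800/11,239) = 2609.5 × ln(7.99) = 2609.5 × 2.0782 ≈ 5423 m/s.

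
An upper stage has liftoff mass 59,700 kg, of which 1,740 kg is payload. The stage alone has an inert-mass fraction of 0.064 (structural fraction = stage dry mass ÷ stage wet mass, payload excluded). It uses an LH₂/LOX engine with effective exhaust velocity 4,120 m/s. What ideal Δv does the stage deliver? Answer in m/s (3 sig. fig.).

Stage wet mass = m₀ − payload = 59,700 − 1,740 = 57,960 kg.
Stage dry mass = ε × stage wet mass = 0.064 × 57,960 = 3,709.44 kg.
Burnout mass m_f = stage dry + payload = 3,709.44 + 1,740 = 5,449.44 kg.
Using Δv = v_e ln(m₀/m_f): Δv = v_e · ln(59,700/5,449.44) = 4120.0 × ln(10.96) = 4120.0 × 2.3938 ≈ 9863 m/s.

Δv ≈ 9860 m/s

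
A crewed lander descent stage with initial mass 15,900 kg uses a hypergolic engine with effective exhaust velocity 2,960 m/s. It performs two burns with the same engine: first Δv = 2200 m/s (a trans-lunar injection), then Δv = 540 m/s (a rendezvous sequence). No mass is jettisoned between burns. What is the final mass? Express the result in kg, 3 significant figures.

final mass ≈ 6300 kg

After the first burn: m = 15900 × exp(−2200/2960.0) = 15900 × 0.47557 = 7,561.56 kg.
After the second burn: m = 7,561.56 × exp(−540/2960.0) = 7,561.56 × 0.83324 = 6,300.59 kg.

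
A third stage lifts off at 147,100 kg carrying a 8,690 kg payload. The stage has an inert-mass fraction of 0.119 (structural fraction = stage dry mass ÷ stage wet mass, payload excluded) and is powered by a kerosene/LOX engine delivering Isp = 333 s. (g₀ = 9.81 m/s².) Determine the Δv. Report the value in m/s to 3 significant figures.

Stage wet mass = m₀ − payload = 147,100 − 8,690 = 138,410 kg.
Stage dry mass = ε × stage wet mass = 0.119 × 138,410 = 16,470.8 kg.
Burnout mass m_f = stage dry + payload = 16,470.8 + 8,690 = 25,160.8 kg.
v_e = Isp · g₀ = 333 × 9.81 = 3266.7 m/s.
From the ideal rocket equation, Δv = v_e · ln(147,100/25,160.8) = 3266.7 × ln(5.846) = 3266.7 × 1.7658 ≈ 5768 m/s.

Δv ≈ 5770 m/s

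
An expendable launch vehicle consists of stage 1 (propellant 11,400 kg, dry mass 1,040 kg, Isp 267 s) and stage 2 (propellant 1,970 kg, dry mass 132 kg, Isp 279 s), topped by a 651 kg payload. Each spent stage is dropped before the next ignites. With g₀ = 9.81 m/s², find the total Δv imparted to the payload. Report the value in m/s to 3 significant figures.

Δv ≈ 7080 m/s

Ignition mass of stage 1 = 11,400+1,040 + 1,970+132 + 651 = 15,193 kg.
Stage 1: m₀ = 15,193 kg, m_f = 15,193 − 11,400 = 3,793 kg; Δv = 267×9.81×ln(4.006) = 2619.3×1.3877 ≈ 3635 m/s.
Stage 2: m₀ = 2,753 kg, m_f = 2,753 − 1,970 = 783 kg; Δv = 279×9.81×ln(3.516) = 2737.0×1.2573 ≈ 3441 m/s.
Total Δv = 3635 + 3441 = 7076 m/s.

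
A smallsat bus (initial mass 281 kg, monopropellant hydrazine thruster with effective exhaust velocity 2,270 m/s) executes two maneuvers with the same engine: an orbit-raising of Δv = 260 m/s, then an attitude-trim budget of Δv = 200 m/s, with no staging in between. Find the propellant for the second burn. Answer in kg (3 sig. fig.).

propellant for the second burn ≈ 21.1 kg

After the first burn: m = 281 × exp(−260/2270.0) = 281 × 0.89178 = 250.59 kg.
After the second burn: m = 250.59 × exp(−200/2270.0) = 250.59 × 0.91566 = 229.455 kg.
Second-burn propellant = 250.59 − 229.455 = 21.135 kg.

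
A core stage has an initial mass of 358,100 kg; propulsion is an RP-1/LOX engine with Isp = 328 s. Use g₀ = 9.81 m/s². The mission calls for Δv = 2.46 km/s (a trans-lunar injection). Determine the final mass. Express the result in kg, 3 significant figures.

final mass ≈ 167000 kg

v_e = Isp · g₀ = 328 × 9.81 = 3217.7 m/s.
m₀/m_f = exp(Δv / v_e) = exp(2460 / 3217.7) = exp(0.7645) = 2.1480.
m_f = m₀ / 2.1480 = 358,100 / 2.1480 = 166,713 kg.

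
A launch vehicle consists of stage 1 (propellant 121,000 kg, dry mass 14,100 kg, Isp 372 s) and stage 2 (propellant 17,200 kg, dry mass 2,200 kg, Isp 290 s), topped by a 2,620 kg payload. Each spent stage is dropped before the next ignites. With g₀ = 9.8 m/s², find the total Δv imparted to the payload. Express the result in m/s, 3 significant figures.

Ignition mass of stage 1 = 121,000+14,100 + 17,200+2,200 + 2,620 = 157,120 kg.
Stage 1: m₀ = 157,120 kg, m_f = 157,120 − 121,000 = 36,120 kg; Δv = 372×9.8×ln(4.35) = 3645.6×1.4702 ≈ 5360 m/s.
Stage 2: m₀ = 22,020 kg, m_f = 22,020 − 17,200 = 4,820 kg; Δv = 290×9.8×ln(4.568) = 2842.0×1.5192 ≈ 4318 m/s.
Total Δv = 5360 + 4318 = 9678 m/s.

Δv ≈ 9680 m/s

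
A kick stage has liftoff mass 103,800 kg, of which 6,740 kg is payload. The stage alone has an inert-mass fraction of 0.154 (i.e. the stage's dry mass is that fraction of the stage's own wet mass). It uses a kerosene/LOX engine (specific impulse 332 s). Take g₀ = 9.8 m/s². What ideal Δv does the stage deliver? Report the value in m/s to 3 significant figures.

Δv ≈ 5090 m/s

Stage wet mass = m₀ − payload = 103,800 − 6,740 = 97,060 kg.
Stage dry mass = ε × stage wet mass = 0.154 × 97,060 = 14,947.2 kg.
Burnout mass m_f = stage dry + payload = 14,947.2 + 6,740 = 21,687.2 kg.
v_e = Isp · g₀ = 332 × 9.8 = 3253.6 m/s.
Using Δv = v_e ln(m₀/m_f): Δv = v_e · ln(103,800/21,687.2) = 3253.6 × ln(4.786) = 3253.6 × 1.5657 ≈ 5094 m/s.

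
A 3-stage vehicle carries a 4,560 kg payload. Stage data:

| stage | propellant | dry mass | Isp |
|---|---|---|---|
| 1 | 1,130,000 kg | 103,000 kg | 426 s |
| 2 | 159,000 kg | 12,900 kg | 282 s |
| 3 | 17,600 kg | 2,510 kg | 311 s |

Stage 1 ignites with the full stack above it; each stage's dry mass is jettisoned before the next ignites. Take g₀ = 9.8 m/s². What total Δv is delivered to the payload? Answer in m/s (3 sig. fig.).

Δv ≈ 14900 m/s

Ignition mass of stage 1 = 1,130,000+103,000 + 159,000+12,900 + 17,600+2,510 + 4,560 = 1,429,570 kg.
Stage 1: m₀ = 1,429,570 kg, m_f = 1,429,570 − 1,130,000 = 299,570 kg; Δv = 426×9.8×ln(4.772) = 4174.8×1.5628 ≈ 6524 m/s.
Stage 2: m₀ = 196,570 kg, m_f = 196,570 − 159,000 = 37,570 kg; Δv = 282×9.8×ln(5.232) = 2763.6×1.6548 ≈ 4573 m/s.
Stage 3: m₀ = 24,670 kg, m_f = 24,670 − 17,600 = 7,070 kg; Δv = 311×9.8×ln(3.489) = 3047.8×1.2497 ≈ 3809 m/s.
Total Δv = 6524 + 4573 + 3809 = 14906 m/s.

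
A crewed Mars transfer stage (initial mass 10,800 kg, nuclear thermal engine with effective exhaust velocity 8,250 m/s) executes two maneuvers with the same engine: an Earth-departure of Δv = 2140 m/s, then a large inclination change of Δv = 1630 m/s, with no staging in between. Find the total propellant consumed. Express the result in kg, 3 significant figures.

After the first burn: m = 10800 × exp(−2140/8250.0) = 10800 × 0.77152 = 8,332.42 kg.
After the second burn: m = 8,332.42 × exp(−1630/8250.0) = 8,332.42 × 0.82072 = 6,838.58 kg.
Total propellant = m₀ − m_final = 10800 − 6,838.58 = 3,961.42 kg.

total propellant consumed ≈ 3960 kg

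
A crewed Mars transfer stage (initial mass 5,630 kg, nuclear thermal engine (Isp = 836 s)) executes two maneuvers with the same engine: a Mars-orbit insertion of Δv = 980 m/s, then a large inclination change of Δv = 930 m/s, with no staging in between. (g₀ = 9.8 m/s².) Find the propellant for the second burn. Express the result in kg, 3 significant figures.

propellant for the second burn ≈ 536 kg

v_e = Isp · g₀ = 836 × 9.8 = 8192.8 m/s.
After the first burn: m = 5630 × exp(−980/8192.8) = 5630 × 0.88726 = 4,995.27 kg.
After the second burn: m = 4,995.27 × exp(−930/8192.8) = 4,995.27 × 0.89269 = 4,459.23 kg.
Second-burn propellant = 4,995.27 − 4,459.23 = 536.04 kg.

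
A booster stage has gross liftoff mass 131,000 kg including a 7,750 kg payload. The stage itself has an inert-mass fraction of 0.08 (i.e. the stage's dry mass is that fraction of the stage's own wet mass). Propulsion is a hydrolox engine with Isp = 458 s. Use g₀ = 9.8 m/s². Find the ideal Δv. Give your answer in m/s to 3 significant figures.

Stage wet mass = m₀ − payload = 131,000 − 7,750 = 123,250 kg.
Stage dry mass = ε × stage wet mass = 0.08 × 123,250 = 9,860 kg.
Burnout mass m_f = stage dry + payload = 9,860 + 7,750 = 17,610 kg.
v_e = Isp · g₀ = 458 × 9.8 = 4488.4 m/s.
Δv = v_e · ln(131,000/17,610) = 4488.4 × ln(7.439) = 4488.4 × 2.0067 ≈ 9007 m/s.

Δv ≈ 9010 m/s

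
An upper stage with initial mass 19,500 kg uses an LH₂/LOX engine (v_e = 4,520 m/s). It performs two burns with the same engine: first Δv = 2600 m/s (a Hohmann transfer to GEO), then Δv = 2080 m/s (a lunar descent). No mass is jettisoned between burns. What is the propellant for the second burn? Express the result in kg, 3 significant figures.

After the first burn: m = 19500 × exp(−2600/4520.0) = 19500 × 0.56258 = 10,970.3 kg.
After the second burn: m = 10,970.3 × exp(−2080/4520.0) = 10,970.3 × 0.63117 = 6,924.12 kg.
Second-burn propellant = 10,970.3 − 6,924.12 = 4,046.18 kg.

propellant for the second burn ≈ 4050 kg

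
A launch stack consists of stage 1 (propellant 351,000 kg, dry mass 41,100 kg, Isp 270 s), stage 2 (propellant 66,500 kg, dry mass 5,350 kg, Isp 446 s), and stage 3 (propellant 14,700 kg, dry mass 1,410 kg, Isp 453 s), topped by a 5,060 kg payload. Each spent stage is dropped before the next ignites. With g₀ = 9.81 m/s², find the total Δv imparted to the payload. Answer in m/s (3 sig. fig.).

Ignition mass of stage 1 = 351,000+41,100 + 66,500+5,350 + 14,700+1,410 + 5,060 = 485,120 kg.
Stage 1: m₀ = 485,120 kg, m_f = 485,120 − 351,000 = 134,120 kg; Δv = 270×9.81×ln(3.617) = 2648.7×1.2857 ≈ 3405 m/s.
Stage 2: m₀ = 93,020 kg, m_f = 93,020 − 66,500 = 26,520 kg; Δv = 446×9.81×ln(3.508) = 4375.3×1.2549 ≈ 5491 m/s.
Stage 3: m₀ = 21,170 kg, m_f = 21,170 − 14,700 = 6,470 kg; Δv = 453×9.81×ln(3.272) = 4443.9×1.1854 ≈ 5268 m/s.
Total Δv = 3405 + 5491 + 5268 = 14164 m/s.

Δv ≈ 14200 m/s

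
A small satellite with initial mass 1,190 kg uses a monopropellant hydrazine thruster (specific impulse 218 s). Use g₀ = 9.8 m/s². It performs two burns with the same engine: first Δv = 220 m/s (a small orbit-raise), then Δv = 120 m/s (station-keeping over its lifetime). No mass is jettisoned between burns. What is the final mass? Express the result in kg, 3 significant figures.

v_e = Isp · g₀ = 218 × 9.8 = 2136.4 m/s.
After the first burn: m = 1190 × exp(−220/2136.4) = 1190 × 0.90215 = 1,073.56 kg.
After the second burn: m = 1,073.56 × exp(−120/2136.4) = 1,073.56 × 0.94538 = 1,014.92 kg.

final mass ≈ 1010 kg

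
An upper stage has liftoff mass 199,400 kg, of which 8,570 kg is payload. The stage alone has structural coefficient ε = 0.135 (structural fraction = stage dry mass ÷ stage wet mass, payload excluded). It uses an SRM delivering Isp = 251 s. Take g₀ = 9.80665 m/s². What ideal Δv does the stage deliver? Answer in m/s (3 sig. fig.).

Stage wet mass = m₀ − payload = 199,400 − 8,570 = 190,830 kg.
Stage dry mass = ε × stage wet mass = 0.135 × 190,830 = 25,762.1 kg.
Burnout mass m_f = stage dry + payload = 25,762.1 + 8,570 = 34,332.1 kg.
v_e = Isp · g₀ = 251 × 9.80665 = 2461.5 m/s.
Rocket equation: Δv = v_e · ln(199,400/34,332.1) = 2461.5 × ln(5.808) = 2461.5 × 1.7592 ≈ 4330 m/s.

Δv ≈ 4330 m/s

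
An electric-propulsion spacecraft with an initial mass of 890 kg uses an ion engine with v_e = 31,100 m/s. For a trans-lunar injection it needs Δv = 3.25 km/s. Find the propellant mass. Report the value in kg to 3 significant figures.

m₀/m_f = exp(Δv / v_e) = exp(3250 / 31100.0) = exp(0.1045) = 1.1102.
m_f = 890 / 1.1102 = 801.657 kg, so propellant = m₀ − m_f = 890 − 801.657 = 88.343 kg.

propellant mass ≈ 88.3 kg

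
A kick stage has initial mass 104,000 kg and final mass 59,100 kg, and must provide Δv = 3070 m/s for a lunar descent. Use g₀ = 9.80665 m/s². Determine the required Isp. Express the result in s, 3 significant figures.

ln(m₀/m_f) = ln(104000/59100) = ln(1.76) = 0.5652.
By the Tsiolkovsky rocket equation, v_e = Δv / ln(m₀/m_f) = 3070 / 0.5652 = 5432.1 m/s.
Isp = v_e / g₀ = 5432.1 / 9.80665 = 553.9 s.

Isp ≈ 554 s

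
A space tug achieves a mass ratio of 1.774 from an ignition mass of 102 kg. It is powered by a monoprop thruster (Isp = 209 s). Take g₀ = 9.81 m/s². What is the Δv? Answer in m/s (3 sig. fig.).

Δv ≈ 1180 m/s

v_e = Isp · g₀ = 209 × 9.81 = 2050.3 m/s.
Using Δv = v_e ln(m₀/m_f): Δv = v_e · ln(1.774) = 2050.3 × 0.5732 ≈ 1175.3 m/s.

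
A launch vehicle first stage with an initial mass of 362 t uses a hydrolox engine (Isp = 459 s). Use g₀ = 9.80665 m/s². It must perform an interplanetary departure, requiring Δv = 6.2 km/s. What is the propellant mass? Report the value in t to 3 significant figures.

propellant mass ≈ 271 t

v_e = Isp · g₀ = 459 × 9.80665 = 4501.3 m/s.
Using Δv = v_e ln(m₀/m_f): m₀/m_f = exp(Δv / v_e) = exp(6200 / 4501.3) = exp(1.3774) = 3.9646.
m_f = 362 / 3.9646 = 91.3081 t, so propellant = m₀ − m_f = 362 − 91.3081 = 270.6919 t.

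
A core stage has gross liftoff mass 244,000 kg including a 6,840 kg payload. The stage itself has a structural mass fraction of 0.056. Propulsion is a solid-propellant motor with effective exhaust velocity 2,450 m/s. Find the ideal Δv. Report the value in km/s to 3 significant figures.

Stage wet mass = m₀ − payload = 244,000 − 6,840 = 237,160 kg.
Stage dry mass = ε × stage wet mass = 0.056 × 237,160 = 13,281 kg.
Burnout mass m_f = stage dry + payload = 13,281 + 6,840 = 20,121 kg.
From the ideal rocket equation, Δv = v_e · ln(244,000/20,121) = 2450.0 × ln(12.13) = 2450.0 × 2.4954 ≈ 6114 m/s.

Δv ≈ 6.11 km/s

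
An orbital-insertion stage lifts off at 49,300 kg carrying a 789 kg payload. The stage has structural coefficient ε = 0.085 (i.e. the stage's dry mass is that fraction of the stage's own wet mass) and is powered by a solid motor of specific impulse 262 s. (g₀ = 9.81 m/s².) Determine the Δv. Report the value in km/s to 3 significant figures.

Stage wet mass = m₀ − payload = 49,300 − 789 = 48,511 kg.
Stage dry mass = ε × stage wet mass = 0.085 × 48,511 = 4,123.44 kg.
Burnout mass m_f = stage dry + payload = 4,123.44 + 789 = 4,912.44 kg.
v_e = Isp · g₀ = 262 × 9.81 = 2570.2 m/s.
Using Δv = v_e ln(m₀/m_f): Δv = v_e · ln(49,300/4,912.44) = 2570.2 × ln(10.04) = 2570.2 × 2.3062 ≈ 5927 m/s.

Δv ≈ 5.93 km/s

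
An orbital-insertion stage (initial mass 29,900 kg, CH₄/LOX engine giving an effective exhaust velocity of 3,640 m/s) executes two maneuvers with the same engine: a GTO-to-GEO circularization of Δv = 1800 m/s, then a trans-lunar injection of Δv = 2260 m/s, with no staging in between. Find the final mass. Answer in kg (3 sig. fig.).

final mass ≈ 9800 kg

After the first burn: m = 29900 × exp(−1800/3640.0) = 29900 × 0.60987 = 18,235.1 kg.
After the second burn: m = 18,235.1 × exp(−2260/3640.0) = 18,235.1 × 0.53747 = 9,800.82 kg.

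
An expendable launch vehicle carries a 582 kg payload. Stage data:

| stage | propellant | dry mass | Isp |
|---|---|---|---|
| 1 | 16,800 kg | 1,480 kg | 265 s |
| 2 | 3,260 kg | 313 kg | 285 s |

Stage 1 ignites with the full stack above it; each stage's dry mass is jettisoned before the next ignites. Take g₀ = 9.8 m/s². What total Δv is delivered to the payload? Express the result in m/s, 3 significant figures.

Δv ≈ 7880 m/s

Ignition mass of stage 1 = 16,800+1,480 + 3,260+313 + 582 = 22,435 kg.
Stage 1: m₀ = 22,435 kg, m_f = 22,435 − 16,800 = 5,635 kg; Δv = 265×9.8×ln(3.981) = 2597.0×1.3816 ≈ 3588 m/s.
Stage 2: m₀ = 4,155 kg, m_f = 4,155 − 3,260 = 895 kg; Δv = 285×9.8×ln(4.642) = 2793.0×1.5352 ≈ 4288 m/s.
Total Δv = 3588 + 4288 = 7876 m/s.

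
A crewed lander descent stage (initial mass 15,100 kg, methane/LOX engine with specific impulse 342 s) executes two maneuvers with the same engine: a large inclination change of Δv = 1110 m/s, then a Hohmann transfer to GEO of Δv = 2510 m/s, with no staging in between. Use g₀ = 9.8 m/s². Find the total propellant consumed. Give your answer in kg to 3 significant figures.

total propellant consumed ≈ 9970 kg

v_e = Isp · g₀ = 342 × 9.8 = 3351.6 m/s.
After the first burn: m = 15100 × exp(−1110/3351.6) = 15100 × 0.71807 = 10,842.9 kg.
After the second burn: m = 10,842.9 × exp(−2510/3351.6) = 10,842.9 × 0.47289 = 5,127.5 kg.
Total propellant = m₀ − m_final = 15100 − 5,127.5 = 9,972.5 kg.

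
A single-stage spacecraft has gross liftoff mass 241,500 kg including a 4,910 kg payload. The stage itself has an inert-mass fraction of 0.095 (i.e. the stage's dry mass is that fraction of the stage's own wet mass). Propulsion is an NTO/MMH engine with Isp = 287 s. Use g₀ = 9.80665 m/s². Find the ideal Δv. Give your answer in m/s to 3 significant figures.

Stage wet mass = m₀ − payload = 241,500 − 4,910 = 236,590 kg.
Stage dry mass = ε × stage wet mass = 0.095 × 236,590 = 22,476.1 kg.
Burnout mass m_f = stage dry + payload = 22,476.1 + 4,910 = 27,386.1 kg.
v_e = Isp · g₀ = 287 × 9.80665 = 2814.5 m/s.
Using Δv = v_e ln(m₀/m_f): Δv = v_e · ln(241,500/27,386.1) = 2814.5 × ln(8.818) = 2814.5 × 2.1768 ≈ 6127 m/s.

Δv ≈ 6130 m/s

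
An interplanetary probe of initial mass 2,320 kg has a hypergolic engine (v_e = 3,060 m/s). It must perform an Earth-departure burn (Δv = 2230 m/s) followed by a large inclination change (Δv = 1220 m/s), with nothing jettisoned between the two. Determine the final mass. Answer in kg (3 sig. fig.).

After the first burn: m = 2320 × exp(−2230/3060.0) = 2320 × 0.48251 = 1,119.42 kg.
After the second burn: m = 1,119.42 × exp(−1220/3060.0) = 1,119.42 × 0.67120 = 751.355 kg.

final mass ≈ 751 kg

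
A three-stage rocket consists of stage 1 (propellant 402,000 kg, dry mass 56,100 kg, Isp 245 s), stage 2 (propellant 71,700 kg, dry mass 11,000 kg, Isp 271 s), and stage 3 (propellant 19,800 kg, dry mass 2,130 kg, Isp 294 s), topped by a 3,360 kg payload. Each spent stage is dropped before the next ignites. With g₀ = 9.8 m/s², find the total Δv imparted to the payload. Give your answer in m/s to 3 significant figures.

Ignition mass of stage 1 = 402,000+56,100 + 71,700+11,000 + 19,800+2,130 + 3,360 = 566,090 kg.
Stage 1: m₀ = 566,090 kg, m_f = 566,090 − 402,000 = 164,090 kg; Δv = 245×9.8×ln(3.45) = 2401.0×1.2383 ≈ 2973 m/s.
Stage 2: m₀ = 107,990 kg, m_f = 107,990 − 71,700 = 36,290 kg; Δv = 271×9.8×ln(2.976) = 2655.8×1.0905 ≈ 2896 m/s.
Stage 3: m₀ = 25,290 kg, m_f = 25,290 − 19,800 = 5,490 kg; Δv = 294×9.8×ln(4.607) = 2881.2×1.5275 ≈ 4401 m/s.
Total Δv = 2973 + 2896 + 4401 = 10270 m/s.

Δv ≈ 10300 m/s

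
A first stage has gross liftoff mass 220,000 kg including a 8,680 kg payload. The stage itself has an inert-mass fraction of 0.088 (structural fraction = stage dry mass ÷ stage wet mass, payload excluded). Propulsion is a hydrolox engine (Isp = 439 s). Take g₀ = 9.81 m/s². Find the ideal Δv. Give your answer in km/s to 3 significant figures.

Δv ≈ 8.99 km/s

Stage wet mass = m₀ − payload = 220,000 − 8,680 = 211,320 kg.
Stage dry mass = ε × stage wet mass = 0.088 × 211,320 = 18,596.2 kg.
Burnout mass m_f = stage dry + payload = 18,596.2 + 8,680 = 27,276.2 kg.
v_e = Isp · g₀ = 439 × 9.81 = 4306.6 m/s.
Rocket equation: Δv = v_e · ln(220,000/27,276.2) = 4306.6 × ln(8.066) = 4306.6 × 2.0876 ≈ 8990 m/s.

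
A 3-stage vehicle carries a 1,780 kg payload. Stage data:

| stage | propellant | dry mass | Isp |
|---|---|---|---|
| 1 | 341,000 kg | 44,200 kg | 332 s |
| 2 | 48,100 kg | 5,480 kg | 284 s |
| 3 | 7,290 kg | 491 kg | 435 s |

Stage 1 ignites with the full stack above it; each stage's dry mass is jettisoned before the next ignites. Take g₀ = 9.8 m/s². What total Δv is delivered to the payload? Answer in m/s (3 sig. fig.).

Ignition mass of stage 1 = 341,000+44,200 + 48,100+5,480 + 7,290+491 + 1,780 = 448,341 kg.
Stage 1: m₀ = 448,341 kg, m_f = 448,341 − 341,000 = 107,341 kg; Δv = 332×9.8×ln(4.177) = 3253.6×1.4295 ≈ 4651 m/s.
Stage 2: m₀ = 63,141 kg, m_f = 63,141 − 48,100 = 15,041 kg; Δv = 284×9.8×ln(4.198) = 2783.2×1.4346 ≈ 3993 m/s.
Stage 3: m₀ = 9,561 kg, m_f = 9,561 − 7,290 = 2,271 kg; Δv = 435×9.8×ln(4.21) = 4263.0×1.4375 ≈ 6128 m/s.
Total Δv = 4651 + 3993 + 6128 = 14772 m/s.

Δv ≈ 14800 m/s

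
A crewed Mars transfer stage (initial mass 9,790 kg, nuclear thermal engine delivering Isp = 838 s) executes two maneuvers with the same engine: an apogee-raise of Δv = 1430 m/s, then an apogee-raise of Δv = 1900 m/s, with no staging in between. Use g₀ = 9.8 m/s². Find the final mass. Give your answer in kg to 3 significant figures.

v_e = Isp · g₀ = 838 × 9.8 = 8212.4 m/s.
After the first burn: m = 9790 × exp(−1430/8212.4) = 9790 × 0.84019 = 8,225.46 kg.
After the second burn: m = 8,225.46 × exp(−1900/8212.4) = 8,225.46 × 0.79346 = 6,526.57 kg.

final mass ≈ 6530 kg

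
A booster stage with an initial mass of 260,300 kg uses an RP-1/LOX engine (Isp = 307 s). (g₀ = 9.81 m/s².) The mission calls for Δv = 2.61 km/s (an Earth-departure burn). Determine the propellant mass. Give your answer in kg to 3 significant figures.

v_e = Isp · g₀ = 307 × 9.81 = 3011.7 m/s.
From the ideal rocket equation, m₀/m_f = exp(Δv / v_e) = exp(2610 / 3011.7) = exp(0.8666) = 2.3789.
m_f = 260,300 / 2.3789 = 109,420 kg, so propellant = m₀ − m_f = 260,300 − 109,420 = 150,880 kg.

propellant mass ≈ 151000 kg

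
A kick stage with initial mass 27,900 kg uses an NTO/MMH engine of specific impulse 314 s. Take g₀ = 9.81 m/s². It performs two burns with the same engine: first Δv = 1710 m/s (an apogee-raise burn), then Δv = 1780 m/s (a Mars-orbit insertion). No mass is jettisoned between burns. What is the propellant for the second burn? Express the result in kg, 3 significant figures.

propellant for the second burn ≈ 7030 kg

v_e = Isp · g₀ = 314 × 9.81 = 3080.3 m/s.
After the first burn: m = 27900 × exp(−1710/3080.3) = 27900 × 0.57400 = 16,014.6 kg.
After the second burn: m = 16,014.6 × exp(−1780/3080.3) = 16,014.6 × 0.56110 = 8,985.79 kg.
Second-burn propellant = 16,014.6 − 8,985.79 = 7,028.81 kg.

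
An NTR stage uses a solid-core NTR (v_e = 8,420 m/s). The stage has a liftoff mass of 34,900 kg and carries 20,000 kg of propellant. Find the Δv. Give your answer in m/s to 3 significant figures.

Δv ≈ 7170 m/s

m_f = m₀ − m_prop = 34,900 − 20,000 = 14,900 kg.
Rocket equation: Δv = v_e · ln(m₀/m_f) = 8420.0 × ln(2.342) = 8420.0 × 0.8511 ≈ 7166.5 m/s.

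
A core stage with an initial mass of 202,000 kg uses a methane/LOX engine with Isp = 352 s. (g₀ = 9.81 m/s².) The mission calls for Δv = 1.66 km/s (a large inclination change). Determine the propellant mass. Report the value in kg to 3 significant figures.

propellant mass ≈ 77100 kg

v_e = Isp · g₀ = 352 × 9.81 = 3453.1 m/s.
Using Δv = v_e ln(m₀/m_f): m₀/m_f = exp(Δv / v_e) = exp(1660 / 3453.1) = exp(0.4807) = 1.6172.
m_f = 202,000 / 1.6172 = 124,907 kg, so propellant = m₀ − m_f = 202,000 − 124,907 = 77,093 kg.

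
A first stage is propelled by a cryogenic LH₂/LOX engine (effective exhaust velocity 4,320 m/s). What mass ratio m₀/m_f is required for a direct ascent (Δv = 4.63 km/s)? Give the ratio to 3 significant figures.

Rocket equation: m₀/m_f = exp(Δv / v_e) = exp(4630 / 4320.0) = exp(1.0718) = 2.9205.

mass ratio ≈ 2.92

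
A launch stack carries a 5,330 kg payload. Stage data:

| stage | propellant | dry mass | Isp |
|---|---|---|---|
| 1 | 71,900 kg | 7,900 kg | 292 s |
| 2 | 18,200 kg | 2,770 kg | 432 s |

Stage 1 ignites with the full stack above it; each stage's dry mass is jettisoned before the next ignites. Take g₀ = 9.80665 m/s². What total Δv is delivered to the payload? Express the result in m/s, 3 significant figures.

Ignition mass of stage 1 = 71,900+7,900 + 18,200+2,770 + 5,330 = 106,100 kg.
Stage 1: m₀ = 106,100 kg, m_f = 106,100 − 71,900 = 34,200 kg; Δv = 292×9.80665×ln(3.102) = 2863.5×1.1322 ≈ 3242 m/s.
Stage 2: m₀ = 26,300 kg, m_f = 26,300 − 18,200 = 8,100 kg; Δv = 432×9.80665×ln(3.247) = 4236.5×1.1777 ≈ 4989 m/s.
Total Δv = 3242 + 4989 = 8231 m/s.

Δv ≈ 8230 m/s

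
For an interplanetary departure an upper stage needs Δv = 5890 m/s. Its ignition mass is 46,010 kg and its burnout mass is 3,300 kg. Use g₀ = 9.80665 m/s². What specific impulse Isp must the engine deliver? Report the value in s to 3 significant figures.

Isp ≈ 228 s

ln(m₀/m_f) = ln(46010/3300) = ln(13.94) = 2.6349.
Using Δv = v_e ln(m₀/m_f): v_e = Δv / ln(m₀/m_f) = 5890 / 2.6349 = 2235.3 m/s.
Isp = v_e / g₀ = 2235.3 / 9.80665 = 227.9 s.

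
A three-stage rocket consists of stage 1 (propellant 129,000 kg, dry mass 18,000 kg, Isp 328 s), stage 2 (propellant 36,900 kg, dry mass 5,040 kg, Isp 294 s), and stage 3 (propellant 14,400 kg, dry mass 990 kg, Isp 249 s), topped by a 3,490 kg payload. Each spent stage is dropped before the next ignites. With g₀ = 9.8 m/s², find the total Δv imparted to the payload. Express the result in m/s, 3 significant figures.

Ignition mass of stage 1 = 129,000+18,000 + 36,900+5,040 + 14,400+990 + 3,490 = 207,820 kg.
Stage 1: m₀ = 207,820 kg, m_f = 207,820 − 129,000 = 78,820 kg; Δv = 328×9.8×ln(2.637) = 3214.4×0.9695 ≈ 3116 m/s.
Stage 2: m₀ = 60,820 kg, m_f = 60,820 − 36,900 = 23,920 kg; Δv = 294×9.8×ln(2.543) = 2881.2×0.9332 ≈ 2689 m/s.
Stage 3: m₀ = 18,880 kg, m_f = 18,880 − 14,400 = 4,480 kg; Δv = 249×9.8×ln(4.214) = 2440.2×1.4385 ≈ 3510 m/s.
Total Δv = 3116 + 2689 + 3510 = 9315 m/s.

Δv ≈ 9320 m/s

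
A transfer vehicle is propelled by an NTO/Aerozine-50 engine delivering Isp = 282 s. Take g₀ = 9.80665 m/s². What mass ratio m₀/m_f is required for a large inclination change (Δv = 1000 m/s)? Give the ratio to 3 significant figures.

mass ratio ≈ 1.44

v_e = Isp · g₀ = 282 × 9.80665 = 2765.5 m/s.
m₀/m_f = exp(Δv / v_e) = exp(1000 / 2765.5) = exp(0.3616) = 1.4356.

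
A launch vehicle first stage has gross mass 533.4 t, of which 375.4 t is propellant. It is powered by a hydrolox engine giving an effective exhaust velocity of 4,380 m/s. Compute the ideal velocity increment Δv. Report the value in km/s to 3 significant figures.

m_f = m₀ − m_prop = 533.4 − 375.4 = 158 t.
From the ideal rocket equation, Δv = v_e · ln(m₀/m_f) = 4380.0 × ln(3.376) = 4380.0 × 1.2167 ≈ 5329.0 m/s.

Δv ≈ 5.33 km/s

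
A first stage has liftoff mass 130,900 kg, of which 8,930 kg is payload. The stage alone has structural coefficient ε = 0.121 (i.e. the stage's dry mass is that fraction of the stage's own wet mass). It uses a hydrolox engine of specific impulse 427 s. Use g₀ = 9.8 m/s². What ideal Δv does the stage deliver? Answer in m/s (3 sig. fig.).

Δv ≈ 7150 m/s

Stage wet mass = m₀ − payload = 130,900 − 8,930 = 121,970 kg.
Stage dry mass = ε × stage wet mass = 0.121 × 121,970 = 14,758.4 kg.
Burnout mass m_f = stage dry + payload = 14,758.4 + 8,930 = 23,688.4 kg.
v_e = Isp · g₀ = 427 × 9.8 = 4184.6 m/s.
By the Tsiolkovsky rocket equation, Δv = v_e · ln(130,900/23,688.4) = 4184.6 × ln(5.526) = 4184.6 × 1.7094 ≈ 7153 m/s.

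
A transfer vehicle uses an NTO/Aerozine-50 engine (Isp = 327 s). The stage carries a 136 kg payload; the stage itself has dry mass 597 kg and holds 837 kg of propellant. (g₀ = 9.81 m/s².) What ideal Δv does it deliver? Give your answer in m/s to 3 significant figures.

Δv ≈ 2440 m/s

v_e = Isp · g₀ = 327 × 9.81 = 3207.9 m/s.
m₀ = payload + dry + propellant = 136 + 597 + 837 = 1,570 kg.
m_f = payload + dry = 136 + 597 = 733 kg.
Rocket equation: Δv = v_e · ln(m₀/m_f) = 3207.9 × ln(2.142) = 3207.9 × 0.7617 ≈ 2443.4 m/s.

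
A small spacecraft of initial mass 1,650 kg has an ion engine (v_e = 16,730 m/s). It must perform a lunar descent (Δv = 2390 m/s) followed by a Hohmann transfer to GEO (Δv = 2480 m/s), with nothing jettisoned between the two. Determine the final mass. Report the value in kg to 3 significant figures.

After the first burn: m = 1650 × exp(−2390/16730.0) = 1650 × 0.86688 = 1,430.35 kg.
After the second burn: m = 1,430.35 × exp(−2480/16730.0) = 1,430.35 × 0.86223 = 1,233.29 kg.

final mass ≈ 1230 kg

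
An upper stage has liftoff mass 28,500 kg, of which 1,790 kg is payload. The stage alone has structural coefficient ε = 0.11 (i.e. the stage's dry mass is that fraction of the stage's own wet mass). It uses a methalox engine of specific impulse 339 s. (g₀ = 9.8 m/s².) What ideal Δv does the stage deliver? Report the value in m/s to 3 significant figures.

Stage wet mass = m₀ − payload = 28,500 − 1,790 = 26,710 kg.
Stage dry mass = ε × stage wet mass = 0.11 × 26,710 = 2,938.1 kg.
Burnout mass m_f = stage dry + payload = 2,938.1 + 1,790 = 4,728.1 kg.
v_e = Isp · g₀ = 339 × 9.8 = 3322.2 m/s.
Using Δv = v_e ln(m₀/m_f): Δv = v_e · ln(28,500/4,728.1) = 3322.2 × ln(6.028) = 3322.2 × 1.7964 ≈ 5968 m/s.

Δv ≈ 5970 m/s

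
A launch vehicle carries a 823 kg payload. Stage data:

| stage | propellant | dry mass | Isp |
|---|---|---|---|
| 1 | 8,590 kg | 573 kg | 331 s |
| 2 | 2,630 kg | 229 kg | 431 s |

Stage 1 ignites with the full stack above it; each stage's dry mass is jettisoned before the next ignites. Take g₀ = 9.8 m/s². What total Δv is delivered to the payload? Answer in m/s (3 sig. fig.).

Δv ≈ 8880 m/s

Ignition mass of stage 1 = 8,590+573 + 2,630+229 + 823 = 12,845 kg.
Stage 1: m₀ = 12,845 kg, m_f = 12,845 − 8,590 = 4,255 kg; Δv = 331×9.8×ln(3.019) = 3243.8×1.1049 ≈ 3584 m/s.
Stage 2: m₀ = 3,682 kg, m_f = 3,682 − 2,630 = 1,052 kg; Δv = 431×9.8×ln(3.5) = 4223.8×1.2528 ≈ 5291 m/s.
Total Δv = 3584 + 5291 = 8875 m/s.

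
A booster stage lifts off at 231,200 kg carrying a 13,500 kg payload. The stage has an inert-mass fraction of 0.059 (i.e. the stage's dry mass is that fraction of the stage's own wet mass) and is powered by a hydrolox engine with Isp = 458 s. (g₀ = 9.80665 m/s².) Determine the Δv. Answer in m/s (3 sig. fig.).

Stage wet mass = m₀ − payload = 231,200 − 13,500 = 217,700 kg.
Stage dry mass = ε × stage wet mass = 0.059 × 217,700 = 12,844.3 kg.
Burnout mass m_f = stage dry + payload = 12,844.3 + 13,500 = 26,344.3 kg.
v_e = Isp · g₀ = 458 × 9.80665 = 4491.4 m/s.
Using Δv = v_e ln(m₀/m_f): Δv = v_e · ln(231,200/26,344.3) = 4491.4 × ln(8.776) = 4491.4 × 2.1720 ≈ 9756 m/s.

Δv ≈ 9760 m/s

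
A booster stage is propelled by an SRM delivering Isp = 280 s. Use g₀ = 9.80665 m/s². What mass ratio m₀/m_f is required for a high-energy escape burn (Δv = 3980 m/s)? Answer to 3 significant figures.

mass ratio ≈ 4.26

v_e = Isp · g₀ = 280 × 9.80665 = 2745.9 m/s.
m₀/m_f = exp(Δv / v_e) = exp(3980 / 2745.9) = exp(1.4495) = 4.2608.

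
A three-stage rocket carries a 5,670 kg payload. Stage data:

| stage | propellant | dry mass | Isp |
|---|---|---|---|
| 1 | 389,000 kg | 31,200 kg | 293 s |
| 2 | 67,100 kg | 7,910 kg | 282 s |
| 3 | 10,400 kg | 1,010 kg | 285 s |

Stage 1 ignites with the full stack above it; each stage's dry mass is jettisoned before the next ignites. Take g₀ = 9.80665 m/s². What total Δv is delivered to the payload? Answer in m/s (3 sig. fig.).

Δv ≈ 10300 m/s

Ignition mass of stage 1 = 389,000+31,200 + 67,100+7,910 + 10,400+1,010 + 5,670 = 512,290 kg.
Stage 1: m₀ = 512,290 kg, m_f = 512,290 − 389,000 = 123,290 kg; Δv = 293×9.80665×ln(4.155) = 2873.3×1.4244 ≈ 4093 m/s.
Stage 2: m₀ = 92,090 kg, m_f = 92,090 − 67,100 = 24,990 kg; Δv = 282×9.80665×ln(3.685) = 2765.5×1.3043 ≈ 3607 m/s.
Stage 3: m₀ = 17,080 kg, m_f = 17,080 − 10,400 = 6,680 kg; Δv = 285×9.80665×ln(2.557) = 2794.9×0.9388 ≈ 2624 m/s.
Total Δv = 4093 + 3607 + 2624 = 10324 m/s.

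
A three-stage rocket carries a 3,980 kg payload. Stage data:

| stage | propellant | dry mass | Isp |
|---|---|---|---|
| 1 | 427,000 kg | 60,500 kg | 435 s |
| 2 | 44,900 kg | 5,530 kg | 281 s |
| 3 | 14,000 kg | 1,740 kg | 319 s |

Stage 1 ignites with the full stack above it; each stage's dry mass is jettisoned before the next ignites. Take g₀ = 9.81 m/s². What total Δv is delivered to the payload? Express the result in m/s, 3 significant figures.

Δv ≈ 12900 m/s

Ignition mass of stage 1 = 427,000+60,500 + 44,900+5,530 + 14,000+1,740 + 3,980 = 557,650 kg.
Stage 1: m₀ = 557,650 kg, m_f = 557,650 − 427,000 = 130,650 kg; Δv = 435×9.81×ln(4.268) = 4267.4×1.4512 ≈ 6193 m/s.
Stage 2: m₀ = 70,150 kg, m_f = 70,150 − 44,900 = 25,250 kg; Δv = 281×9.81×ln(2.778) = 2756.6×1.0218 ≈ 2817 m/s.
Stage 3: m₀ = 19,720 kg, m_f = 19,720 − 14,000 = 5,720 kg; Δv = 319×9.81×ln(3.448) = 3129.4×1.2377 ≈ 3873 m/s.
Total Δv = 6193 + 2817 + 3873 = 12883 m/s.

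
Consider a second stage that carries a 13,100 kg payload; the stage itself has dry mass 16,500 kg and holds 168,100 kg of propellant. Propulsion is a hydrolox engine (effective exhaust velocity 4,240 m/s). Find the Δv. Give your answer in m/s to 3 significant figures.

m₀ = payload + dry + propellant = 13,100 + 16,500 + 168,100 = 197,700 kg.
m_f = payload + dry = 13,100 + 16,500 = 29,600 kg.
Δv = v_e · ln(m₀/m_f) = 4240.0 × ln(6.679) = 4240.0 × 1.8990 ≈ 8051.7 m/s.

Δv ≈ 8050 m/s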